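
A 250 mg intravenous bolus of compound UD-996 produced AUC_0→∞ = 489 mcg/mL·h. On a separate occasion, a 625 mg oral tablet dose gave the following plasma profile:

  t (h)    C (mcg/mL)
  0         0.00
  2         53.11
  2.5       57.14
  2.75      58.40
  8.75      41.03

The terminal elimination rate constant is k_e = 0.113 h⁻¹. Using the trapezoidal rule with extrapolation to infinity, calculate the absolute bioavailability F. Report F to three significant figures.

F = 0.619

Trapezoidal AUC_0→8.75 (oral tablet):
  [0→2]: (0.00+53.11)/2 × 2 = 53.11
  [2→2.5]: (53.11+57.14)/2 × 0.5 = 27.5625
  [2.5→2.75]: (57.14+58.40)/2 × 0.25 = 14.4425
  [2.75→8.75]: (58.40+41.03)/2 × 6 = 298.29
  Sum = 393.405 mcg/mL·h
Tail: C_last/k_e = 41.03/0.113 = 363.097
AUC_0→∞ (oral tablet) = 393.405 + 363.097 = 756.502 mcg/mL·h
F = (AUC_ev/D_ev)/(AUC_iv/D_iv) = (756.502/625)/(489/250) = 1.2104032/1.956 = 0.6188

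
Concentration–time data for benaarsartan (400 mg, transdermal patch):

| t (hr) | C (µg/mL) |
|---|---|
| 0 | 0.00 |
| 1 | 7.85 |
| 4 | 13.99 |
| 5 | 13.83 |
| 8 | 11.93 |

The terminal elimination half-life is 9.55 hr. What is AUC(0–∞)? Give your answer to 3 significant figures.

AUC = 254 µg/mL·hr

Trapezoidal AUC_0→8:
  [0→1]: (0.00+7.85)/2 × 1 = 3.925
  [1→4]: (7.85+13.99)/2 × 3 = 32.76
  [4→5]: (13.99+13.83)/2 × 1 = 13.91
  [5→8]: (13.83+11.93)/2 × 3 = 38.64
  Sum = 89.235 µg/mL·hr
k_e = ln2 / t½ = 0.693147 / 9.55 = 0.0726 hr^-1
Extrapolated tail: C_last / k_e = 11.93 / 0.0726 = 164.325
AUC_0→∞ = 89.235 + 164.325 = 253.56 µg/mL·hr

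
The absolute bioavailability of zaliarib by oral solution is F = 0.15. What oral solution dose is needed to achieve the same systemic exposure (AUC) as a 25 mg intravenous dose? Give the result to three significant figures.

For equal systemic exposure: F × D_ev = D_iv
D_ev = D_iv / F = 25 / 0.15 = 166.667 mg

D_oral = 167 mg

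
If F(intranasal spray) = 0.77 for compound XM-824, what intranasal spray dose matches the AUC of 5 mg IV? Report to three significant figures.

D_intranasal = 6.49 mg

For equal systemic exposure: F × D_ev = D_iv
D_ev = D_iv / F = 5 / 0.77 = 6.49351 mg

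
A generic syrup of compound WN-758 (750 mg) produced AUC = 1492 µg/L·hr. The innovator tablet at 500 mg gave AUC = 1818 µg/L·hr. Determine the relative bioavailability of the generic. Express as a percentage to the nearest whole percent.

F_rel = 55%

F_rel = (AUC_test/D_test) / (AUC_ref/D_ref)
      = (1492/750) / (1818/500)
      = 1.98933 / 3.636 = 0.5471 = 54.71%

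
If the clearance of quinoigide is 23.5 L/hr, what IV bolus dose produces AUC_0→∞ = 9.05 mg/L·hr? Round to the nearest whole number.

Dose = 213 mg

Dose_iv = CL × AUC_0→∞
     = 23.5 × 9.05 = 212.675 mg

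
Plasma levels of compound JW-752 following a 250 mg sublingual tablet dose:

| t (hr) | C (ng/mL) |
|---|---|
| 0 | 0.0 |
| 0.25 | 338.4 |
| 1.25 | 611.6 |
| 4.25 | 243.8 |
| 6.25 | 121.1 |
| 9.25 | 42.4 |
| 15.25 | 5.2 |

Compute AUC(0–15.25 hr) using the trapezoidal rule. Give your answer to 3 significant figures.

Trapezoidal AUC_0→15.25:
  [0→0.25]: (0.0+338.4)/2 × 0.25 = 42.3
  [0.25→1.25]: (338.4+611.6)/2 × 1 = 475.0
  [1.25→4.25]: (611.6+243.8)/2 × 3 = 1283.1
  [4.25→6.25]: (243.8+121.1)/2 × 2 = 364.9
  [6.25→9.25]: (121.1+42.4)/2 × 3 = 245.25
  [9.25→15.25]: (42.4+5.2)/2 × 6 = 142.8
  Sum = 2553.35 ng/mL·hr

AUC = 2550 ng/mL·hr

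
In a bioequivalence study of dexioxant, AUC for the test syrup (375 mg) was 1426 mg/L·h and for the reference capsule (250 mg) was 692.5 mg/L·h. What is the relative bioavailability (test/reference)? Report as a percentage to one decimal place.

F_rel = 137.3%

F_rel = (AUC_test/D_test) / (AUC_ref/D_ref)
      = (1426/375) / (692.5/250)
      = 3.80267 / 2.77 = 1.3728 = 137.28%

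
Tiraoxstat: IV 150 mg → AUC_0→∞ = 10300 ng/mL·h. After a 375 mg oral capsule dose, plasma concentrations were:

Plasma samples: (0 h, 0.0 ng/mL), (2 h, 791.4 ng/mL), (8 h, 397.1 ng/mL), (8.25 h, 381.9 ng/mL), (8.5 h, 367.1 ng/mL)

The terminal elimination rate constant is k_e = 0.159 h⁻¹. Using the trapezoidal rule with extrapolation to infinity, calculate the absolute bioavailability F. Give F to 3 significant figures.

Trapezoidal AUC_0→8.5 (oral capsule):
  [0→2]: (0.0+791.4)/2 × 2 = 791.4
  [2→8]: (791.4+397.1)/2 × 6 = 3565.5
  [8→8.25]: (397.1+381.9)/2 × 0.25 = 97.375
  [8.25→8.5]: (381.9+367.1)/2 × 0.25 = 93.625
  Sum = 4547.9 ng/mL·h
Tail: C_last/k_e = 367.1/0.159 = 2308.805
AUC_0→∞ (oral capsule) = 4547.9 + 2308.805 = 6856.705 ng/mL·h
F = (AUC_ev/D_ev)/(AUC_iv/D_iv) = (6856.705/375)/(10300/150) = 18.2845/68.6667 = 0.2663

F = 0.266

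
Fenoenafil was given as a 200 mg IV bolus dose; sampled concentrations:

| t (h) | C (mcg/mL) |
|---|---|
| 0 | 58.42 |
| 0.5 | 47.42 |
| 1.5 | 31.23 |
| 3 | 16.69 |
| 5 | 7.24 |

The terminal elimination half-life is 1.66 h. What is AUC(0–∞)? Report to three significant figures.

Trapezoidal AUC_0→5:
  [0→0.5]: (58.42+47.42)/2 × 0.5 = 26.46
  [0.5→1.5]: (47.42+31.23)/2 × 1 = 39.325
  [1.5→3]: (31.23+16.69)/2 × 1.5 = 35.94
  [3→5]: (16.69+7.24)/2 × 2 = 23.93
  Sum = 125.655 mcg/mL·h
k_e = ln2 / t½ = 0.693147 / 1.66 = 0.4176 h^-1
Extrapolated tail: C_last / k_e = 7.24 / 0.4176 = 17.337
AUC_0→∞ = 125.655 + 17.337 = 142.992 mcg/mL·h

AUC = 143 mcg/mL·h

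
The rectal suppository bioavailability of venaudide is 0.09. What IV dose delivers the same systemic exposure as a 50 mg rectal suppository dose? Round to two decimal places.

Systemic exposure from an extravascular dose = F × D_ev, so the equivalent IV dose is F × D_ev.
D_iv = F × D_ev = 0.09 × 50 = 4.5 mg

D_iv = 4.50 mg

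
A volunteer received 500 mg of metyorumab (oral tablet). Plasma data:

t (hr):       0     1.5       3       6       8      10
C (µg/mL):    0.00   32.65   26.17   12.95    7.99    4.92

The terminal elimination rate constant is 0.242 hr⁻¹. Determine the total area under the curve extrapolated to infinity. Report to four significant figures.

Trapezoidal AUC_0→10:
  [0→1.5]: (0.00+32.65)/2 × 1.5 = 24.4875
  [1.5→3]: (32.65+26.17)/2 × 1.5 = 44.115
  [3→6]: (26.17+12.95)/2 × 3 = 58.68
  [6→8]: (12.95+7.99)/2 × 2 = 20.94
  [8→10]: (7.99+4.92)/2 × 2 = 12.91
  Sum = 161.1325 µg/mL·hr
Extrapolated tail: C_last / k_e = 4.92 / 0.242 = 20.331
AUC_0→∞ = 161.1325 + 20.331 = 181.4635 µg/mL·hr

AUC = 181.5 µg/mL·hr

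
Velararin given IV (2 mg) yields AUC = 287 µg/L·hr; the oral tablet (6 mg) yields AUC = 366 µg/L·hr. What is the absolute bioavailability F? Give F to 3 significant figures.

F = 0.425

F = (AUC_ev / D_ev) / (AUC_iv / D_iv)
  = (366/6) / (287/2)
  = 61 / 143.5 = 0.4251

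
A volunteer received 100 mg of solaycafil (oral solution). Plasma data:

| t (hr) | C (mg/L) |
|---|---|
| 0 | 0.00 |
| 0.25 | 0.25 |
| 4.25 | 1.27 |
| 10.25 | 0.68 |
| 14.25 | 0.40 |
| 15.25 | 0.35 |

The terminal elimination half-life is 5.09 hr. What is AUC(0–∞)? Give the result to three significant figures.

Trapezoidal AUC_0→15.25:
  [0→0.25]: (0.00+0.25)/2 × 0.25 = 0.03125
  [0.25→4.25]: (0.25+1.27)/2 × 4 = 3.04
  [4.25→10.25]: (1.27+0.68)/2 × 6 = 5.85
  [10.25→14.25]: (0.68+0.40)/2 × 4 = 2.16
  [14.25→15.25]: (0.40+0.35)/2 × 1 = 0.375
  Sum = 11.45625 mg/L·hr
k_e = ln2 / t½ = 0.693147 / 5.09 = 0.1362 hr^-1
Extrapolated tail: C_last / k_e = 0.35 / 0.1362 = 2.570
AUC_0→∞ = 11.45625 + 2.570 = 14.02625 mg/L·hr

AUC = 14.0 mg/L·hr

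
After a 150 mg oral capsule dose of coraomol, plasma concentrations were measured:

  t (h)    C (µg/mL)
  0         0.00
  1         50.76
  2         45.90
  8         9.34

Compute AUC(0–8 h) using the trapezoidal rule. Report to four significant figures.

Trapezoidal AUC_0→8:
  [0→1]: (0.00+50.76)/2 × 1 = 25.38
  [1→2]: (50.76+45.90)/2 × 1 = 48.33
  [2→8]: (45.90+9.34)/2 × 6 = 165.72
  Sum = 239.43 µg/mL·h

AUC = 239.4 µg/mL·h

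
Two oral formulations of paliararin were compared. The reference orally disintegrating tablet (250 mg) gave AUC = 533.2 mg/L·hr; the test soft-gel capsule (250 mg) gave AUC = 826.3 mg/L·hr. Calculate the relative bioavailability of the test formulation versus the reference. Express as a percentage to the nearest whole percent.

F_rel = (AUC_test/D_test) / (AUC_ref/D_ref)
      = (826.3/250) / (533.2/250)
      = 3.3052 / 2.1328 = 1.5497 = 154.97%

F_rel = 155%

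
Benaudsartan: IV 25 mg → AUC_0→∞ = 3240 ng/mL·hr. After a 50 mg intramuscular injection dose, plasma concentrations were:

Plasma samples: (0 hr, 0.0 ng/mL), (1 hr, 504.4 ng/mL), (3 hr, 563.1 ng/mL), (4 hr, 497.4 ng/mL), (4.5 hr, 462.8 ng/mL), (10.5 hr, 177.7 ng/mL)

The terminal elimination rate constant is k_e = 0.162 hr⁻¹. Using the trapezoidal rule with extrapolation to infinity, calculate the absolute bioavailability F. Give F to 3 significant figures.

F = 0.788

Trapezoidal AUC_0→10.5 (intramuscular injection):
  [0→1]: (0.0+504.4)/2 × 1 = 252.2
  [1→3]: (504.4+563.1)/2 × 2 = 1067.5
  [3→4]: (563.1+497.4)/2 × 1 = 530.25
  [4→4.5]: (497.4+462.8)/2 × 0.5 = 240.05
  [4.5→10.5]: (462.8+177.7)/2 × 6 = 1921.5
  Sum = 4011.5 ng/mL·hr
Tail: C_last/k_e = 177.7/0.162 = 1096.914
AUC_0→∞ (intramuscular injection) = 4011.5 + 1096.914 = 5108.414 ng/mL·hr
F = (AUC_ev/D_ev)/(AUC_iv/D_iv) = (5108.414/50)/(3240/25) = 102.16828/129.6 = 0.7883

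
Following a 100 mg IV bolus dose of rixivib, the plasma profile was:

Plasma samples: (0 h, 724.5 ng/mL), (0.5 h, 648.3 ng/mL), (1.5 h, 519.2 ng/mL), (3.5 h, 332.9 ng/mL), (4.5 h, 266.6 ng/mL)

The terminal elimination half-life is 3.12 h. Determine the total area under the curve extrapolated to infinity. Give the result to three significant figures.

AUC = 3280 ng/mL·h

Trapezoidal AUC_0→4.5:
  [0→0.5]: (724.5+648.3)/2 × 0.5 = 343.2
  [0.5→1.5]: (648.3+519.2)/2 × 1 = 583.75
  [1.5→3.5]: (519.2+332.9)/2 × 2 = 852.1
  [3.5→4.5]: (332.9+266.6)/2 × 1 = 299.75
  Sum = 2078.8 ng/mL·h
k_e = ln2 / t½ = 0.693147 / 3.12 = 0.2222 h^-1
Extrapolated tail: C_last / k_e = 266.6 / 0.2222 = 1199.820
AUC_0→∞ = 2078.8 + 1199.820 = 3278.62 ng/mL·h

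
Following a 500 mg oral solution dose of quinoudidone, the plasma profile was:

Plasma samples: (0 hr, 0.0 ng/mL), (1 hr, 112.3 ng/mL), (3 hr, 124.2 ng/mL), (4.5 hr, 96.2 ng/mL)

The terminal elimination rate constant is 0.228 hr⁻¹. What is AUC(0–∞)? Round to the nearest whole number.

AUC = 880 ng/mL·hr

Trapezoidal AUC_0→4.5:
  [0→1]: (0.0+112.3)/2 × 1 = 56.15
  [1→3]: (112.3+124.2)/2 × 2 = 236.5
  [3→4.5]: (124.2+96.2)/2 × 1.5 = 165.3
  Sum = 457.95 ng/mL·hr
Extrapolated tail: C_last / k_e = 96.2 / 0.228 = 421.930
AUC_0→∞ = 457.95 + 421.930 = 879.88 ng/mL·hr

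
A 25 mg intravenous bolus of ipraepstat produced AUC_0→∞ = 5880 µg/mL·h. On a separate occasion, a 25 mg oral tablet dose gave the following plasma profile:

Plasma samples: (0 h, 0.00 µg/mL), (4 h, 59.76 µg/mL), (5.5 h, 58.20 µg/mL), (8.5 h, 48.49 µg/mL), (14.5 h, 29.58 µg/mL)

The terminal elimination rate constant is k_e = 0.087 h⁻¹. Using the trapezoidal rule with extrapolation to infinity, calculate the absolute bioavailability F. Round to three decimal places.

F = 0.160

Trapezoidal AUC_0→14.5 (oral tablet):
  [0→4]: (0.00+59.76)/2 × 4 = 119.52
  [4→5.5]: (59.76+58.20)/2 × 1.5 = 88.47
  [5.5→8.5]: (58.20+48.49)/2 × 3 = 160.035
  [8.5→14.5]: (48.49+29.58)/2 × 6 = 234.21
  Sum = 602.235 µg/mL·h
Tail: C_last/k_e = 29.58/0.087 = 340.000
AUC_0→∞ (oral tablet) = 602.235 + 340.000 = 942.235 µg/mL·h
F = (AUC_ev/D_ev)/(AUC_iv/D_iv) = (942.235/25)/(5880/25) = 37.6894/235.2 = 0.1602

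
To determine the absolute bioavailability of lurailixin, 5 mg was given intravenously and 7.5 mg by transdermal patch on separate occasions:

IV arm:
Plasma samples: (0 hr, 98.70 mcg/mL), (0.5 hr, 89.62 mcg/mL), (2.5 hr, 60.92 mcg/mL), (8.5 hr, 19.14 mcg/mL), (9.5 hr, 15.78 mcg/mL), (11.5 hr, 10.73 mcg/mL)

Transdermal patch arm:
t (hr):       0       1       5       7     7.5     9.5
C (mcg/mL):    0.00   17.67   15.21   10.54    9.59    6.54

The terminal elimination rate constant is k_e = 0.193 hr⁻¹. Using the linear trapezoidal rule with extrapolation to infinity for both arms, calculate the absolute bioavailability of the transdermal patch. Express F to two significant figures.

Trapezoidal AUC_0→11.5 (IV):
  [0→0.5]: (98.70+89.62)/2 × 0.5 = 47.08
  [0.5→2.5]: (89.62+60.92)/2 × 2 = 150.54
  [2.5→8.5]: (60.92+19.14)/2 × 6 = 240.18
  [8.5→9.5]: (19.14+15.78)/2 × 1 = 17.46
  [9.5→11.5]: (15.78+10.73)/2 × 2 = 26.51
  Sum = 481.77 mcg/mL·hr
IV tail: 10.73/0.193 = 55.596; AUC_iv,0→∞ = 481.77 + 55.596 = 537.366 mcg/mL·hr
Trapezoidal AUC_0→9.5 (transdermal patch):
  [0→1]: (0.00+17.67)/2 × 1 = 8.835
  [1→5]: (17.67+15.21)/2 × 4 = 65.76
  [5→7]: (15.21+10.54)/2 × 2 = 25.75
  [7→7.5]: (10.54+9.59)/2 × 0.5 = 5.0325
  [7.5→9.5]: (9.59+6.54)/2 × 2 = 16.13
  Sum = 121.5075 mcg/mL·hr
transdermal patch tail: 6.54/0.193 = 33.886; AUC_ev,0→∞ = 121.5075 + 33.886 = 155.3935 mcg/mL·hr
F = (AUC_ev/D_ev)/(AUC_iv/D_iv) = (155.3935/7.5)/(537.366/5) = 20.7191/107.4732 = 0.1928

F = 0.19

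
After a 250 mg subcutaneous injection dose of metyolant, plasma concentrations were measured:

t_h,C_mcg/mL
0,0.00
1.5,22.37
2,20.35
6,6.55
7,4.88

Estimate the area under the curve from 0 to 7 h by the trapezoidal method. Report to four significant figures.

AUC = 86.97 mcg/mL·h

Trapezoidal AUC_0→7:
  [0→1.5]: (0.00+22.37)/2 × 1.5 = 16.7775
  [1.5→2]: (22.37+20.35)/2 × 0.5 = 10.68
  [2→6]: (20.35+6.55)/2 × 4 = 53.8
  [6→7]: (6.55+4.88)/2 × 1 = 5.715
  Sum = 86.9725 mcg/mL·h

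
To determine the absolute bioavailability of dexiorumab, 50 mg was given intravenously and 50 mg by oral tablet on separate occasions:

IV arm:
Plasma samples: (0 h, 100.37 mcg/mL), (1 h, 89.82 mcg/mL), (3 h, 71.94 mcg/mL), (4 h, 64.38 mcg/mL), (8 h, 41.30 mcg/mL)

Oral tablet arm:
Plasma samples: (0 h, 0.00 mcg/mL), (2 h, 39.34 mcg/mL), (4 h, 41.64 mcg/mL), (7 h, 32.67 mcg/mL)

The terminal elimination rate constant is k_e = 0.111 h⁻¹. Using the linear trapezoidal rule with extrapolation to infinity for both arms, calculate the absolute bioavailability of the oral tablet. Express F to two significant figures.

F = 0.58

Trapezoidal AUC_0→8 (IV):
  [0→1]: (100.37+89.82)/2 × 1 = 95.095
  [1→3]: (89.82+71.94)/2 × 2 = 161.76
  [3→4]: (71.94+64.38)/2 × 1 = 68.16
  [4→8]: (64.38+41.30)/2 × 4 = 211.36
  Sum = 536.375 mcg/mL·h
IV tail: 41.30/0.111 = 372.072; AUC_iv,0→∞ = 536.375 + 372.072 = 908.447 mcg/mL·h
Trapezoidal AUC_0→7 (oral tablet):
  [0→2]: (0.00+39.34)/2 × 2 = 39.34
  [2→4]: (39.34+41.64)/2 × 2 = 80.98
  [4→7]: (41.64+32.67)/2 × 3 = 111.465
  Sum = 231.785 mcg/mL·h
oral tablet tail: 32.67/0.111 = 294.324; AUC_ev,0→∞ = 231.785 + 294.324 = 526.109 mcg/mL·h
F = (AUC_ev/D_ev)/(AUC_iv/D_iv) = (526.109/50)/(908.447/50) = 10.52218/18.16894 = 0.5791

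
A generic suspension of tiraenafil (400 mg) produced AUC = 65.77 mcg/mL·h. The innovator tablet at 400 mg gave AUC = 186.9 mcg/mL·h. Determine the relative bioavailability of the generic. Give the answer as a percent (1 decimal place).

F_rel = (AUC_test/D_test) / (AUC_ref/D_ref)
      = (65.77/400) / (186.9/400)
      = 0.164425 / 0.46725 = 0.3519 = 35.19%

F_rel = 35.2%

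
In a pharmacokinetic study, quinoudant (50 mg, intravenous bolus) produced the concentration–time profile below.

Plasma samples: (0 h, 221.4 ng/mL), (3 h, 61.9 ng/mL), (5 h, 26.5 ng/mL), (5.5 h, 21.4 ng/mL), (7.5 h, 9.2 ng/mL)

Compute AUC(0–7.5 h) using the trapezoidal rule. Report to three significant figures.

AUC = 556 ng/mL·h

Trapezoidal AUC_0→7.5:
  [0→3]: (221.4+61.9)/2 × 3 = 424.95
  [3→5]: (61.9+26.5)/2 × 2 = 88.4
  [5→5.5]: (26.5+21.4)/2 × 0.5 = 11.975
  [5.5→7.5]: (21.4+9.2)/2 × 2 = 30.6
  Sum = 555.925 ng/mL·h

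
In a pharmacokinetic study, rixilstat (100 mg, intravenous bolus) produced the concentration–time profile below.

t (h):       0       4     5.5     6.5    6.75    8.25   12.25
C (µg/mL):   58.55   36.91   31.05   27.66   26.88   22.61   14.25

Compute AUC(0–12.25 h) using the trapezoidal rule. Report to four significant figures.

AUC = 388.9 µg/mL·h

Trapezoidal AUC_0→12.25:
  [0→4]: (58.55+36.91)/2 × 4 = 190.92
  [4→5.5]: (36.91+31.05)/2 × 1.5 = 50.97
  [5.5→6.5]: (31.05+27.66)/2 × 1 = 29.355
  [6.5→6.75]: (27.66+26.88)/2 × 0.25 = 6.8175
  [6.75→8.25]: (26.88+22.61)/2 × 1.5 = 37.1175
  [8.25→12.25]: (22.61+14.25)/2 × 4 = 73.72
  Sum = 388.9 µg/mL·h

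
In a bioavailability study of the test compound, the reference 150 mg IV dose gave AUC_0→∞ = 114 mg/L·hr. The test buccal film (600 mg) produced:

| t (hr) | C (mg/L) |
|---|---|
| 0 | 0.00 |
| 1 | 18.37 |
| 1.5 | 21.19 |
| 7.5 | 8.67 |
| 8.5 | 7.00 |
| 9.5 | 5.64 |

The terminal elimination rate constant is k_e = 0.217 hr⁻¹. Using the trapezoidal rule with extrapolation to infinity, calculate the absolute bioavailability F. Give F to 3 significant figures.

Trapezoidal AUC_0→9.5 (buccal film):
  [0→1]: (0.00+18.37)/2 × 1 = 9.185
  [1→1.5]: (18.37+21.19)/2 × 0.5 = 9.89
  [1.5→7.5]: (21.19+8.67)/2 × 6 = 89.58
  [7.5→8.5]: (8.67+7.00)/2 × 1 = 7.835
  [8.5→9.5]: (7.00+5.64)/2 × 1 = 6.32
  Sum = 122.81 mg/L·hr
Tail: C_last/k_e = 5.64/0.217 = 25.991
AUC_0→∞ (buccal film) = 122.81 + 25.991 = 148.801 mg/L·hr
F = (AUC_ev/D_ev)/(AUC_iv/D_iv) = (148.801/600)/(114/150) = 0.248002/0.76 = 0.3263

F = 0.326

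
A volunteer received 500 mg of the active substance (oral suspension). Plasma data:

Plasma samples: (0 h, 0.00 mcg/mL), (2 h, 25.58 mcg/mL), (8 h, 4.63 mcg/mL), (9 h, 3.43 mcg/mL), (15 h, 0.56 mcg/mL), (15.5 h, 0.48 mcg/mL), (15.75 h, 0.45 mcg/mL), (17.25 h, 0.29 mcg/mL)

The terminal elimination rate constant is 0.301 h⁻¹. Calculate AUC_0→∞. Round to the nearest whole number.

AUC = 134 mcg/mL·h

Trapezoidal AUC_0→17.25:
  [0→2]: (0.00+25.58)/2 × 2 = 25.58
  [2→8]: (25.58+4.63)/2 × 6 = 90.63
  [8→9]: (4.63+3.43)/2 × 1 = 4.03
  [9→15]: (3.43+0.56)/2 × 6 = 11.97
  [15→15.5]: (0.56+0.48)/2 × 0.5 = 0.26
  [15.5→15.75]: (0.48+0.45)/2 × 0.25 = 0.11625
  [15.75→17.25]: (0.45+0.29)/2 × 1.5 = 0.555
  Sum = 133.14125 mcg/mL·h
Extrapolated tail: C_last / k_e = 0.29 / 0.301 = 0.963
AUC_0→∞ = 133.14125 + 0.963 = 134.10425 mcg/mL·h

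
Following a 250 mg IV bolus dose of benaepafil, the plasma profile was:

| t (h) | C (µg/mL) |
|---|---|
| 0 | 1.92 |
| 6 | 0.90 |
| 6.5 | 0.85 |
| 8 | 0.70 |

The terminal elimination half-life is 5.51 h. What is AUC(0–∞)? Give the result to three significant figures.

Trapezoidal AUC_0→8:
  [0→6]: (1.92+0.90)/2 × 6 = 8.46
  [6→6.5]: (0.90+0.85)/2 × 0.5 = 0.4375
  [6.5→8]: (0.85+0.70)/2 × 1.5 = 1.1625
  Sum = 10.06 µg/mL·h
k_e = ln2 / t½ = 0.693147 / 5.51 = 0.1258 h^-1
Extrapolated tail: C_last / k_e = 0.70 / 0.1258 = 5.564
AUC_0→∞ = 10.06 + 5.564 = 15.624 µg/mL·h

AUC = 15.6 µg/mL·h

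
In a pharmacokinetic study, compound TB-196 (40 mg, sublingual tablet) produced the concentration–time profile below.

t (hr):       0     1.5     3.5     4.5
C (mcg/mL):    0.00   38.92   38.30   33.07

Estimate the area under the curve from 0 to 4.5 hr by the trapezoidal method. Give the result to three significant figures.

Trapezoidal AUC_0→4.5:
  [0→1.5]: (0.00+38.92)/2 × 1.5 = 29.19
  [1.5→3.5]: (38.92+38.30)/2 × 2 = 77.22
  [3.5→4.5]: (38.30+33.07)/2 × 1 = 35.685
  Sum = 142.095 mcg/mL·hr

AUC = 142 mcg/mL·hr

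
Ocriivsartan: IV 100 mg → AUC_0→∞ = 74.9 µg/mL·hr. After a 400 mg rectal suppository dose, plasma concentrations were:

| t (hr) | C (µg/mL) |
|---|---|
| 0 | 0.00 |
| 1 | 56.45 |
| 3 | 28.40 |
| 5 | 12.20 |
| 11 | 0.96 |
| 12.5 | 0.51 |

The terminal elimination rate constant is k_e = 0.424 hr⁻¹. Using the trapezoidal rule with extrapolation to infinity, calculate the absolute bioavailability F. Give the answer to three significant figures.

Trapezoidal AUC_0→12.5 (rectal suppository):
  [0→1]: (0.00+56.45)/2 × 1 = 28.225
  [1→3]: (56.45+28.40)/2 × 2 = 84.85
  [3→5]: (28.40+12.20)/2 × 2 = 40.6
  [5→11]: (12.20+0.96)/2 × 6 = 39.48
  [11→12.5]: (0.96+0.51)/2 × 1.5 = 1.1025
  Sum = 194.2575 µg/mL·hr
Tail: C_last/k_e = 0.51/0.424 = 1.203
AUC_0→∞ (rectal suppository) = 194.2575 + 1.203 = 195.4605 µg/mL·hr
F = (AUC_ev/D_ev)/(AUC_iv/D_iv) = (195.4605/400)/(74.9/100) = 0.48865125/0.749 = 0.6524

F = 0.652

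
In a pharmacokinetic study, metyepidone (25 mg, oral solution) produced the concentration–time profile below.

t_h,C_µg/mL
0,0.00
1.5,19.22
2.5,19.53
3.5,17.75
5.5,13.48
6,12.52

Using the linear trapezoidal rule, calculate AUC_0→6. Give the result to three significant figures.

AUC = 90.2 µg/mL·h

Trapezoidal AUC_0→6:
  [0→1.5]: (0.00+19.22)/2 × 1.5 = 14.415
  [1.5→2.5]: (19.22+19.53)/2 × 1 = 19.375
  [2.5→3.5]: (19.53+17.75)/2 × 1 = 18.64
  [3.5→5.5]: (17.75+13.48)/2 × 2 = 31.23
  [5.5→6]: (13.48+12.52)/2 × 0.5 = 6.5
  Sum = 90.16 µg/mL·h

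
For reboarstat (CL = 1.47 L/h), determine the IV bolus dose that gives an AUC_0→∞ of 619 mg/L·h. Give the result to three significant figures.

Dose_iv = CL × AUC_0→∞
     = 1.47 × 619 = 909.93 mg

Dose = 910 mg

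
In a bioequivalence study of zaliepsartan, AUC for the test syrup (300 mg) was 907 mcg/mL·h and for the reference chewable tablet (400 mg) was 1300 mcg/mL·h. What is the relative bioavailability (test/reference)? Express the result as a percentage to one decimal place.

F_rel = 93.0%

F_rel = (AUC_test/D_test) / (AUC_ref/D_ref)
      = (907/300) / (1300/400)
      = 3.02333 / 3.25 = 0.9303 = 93.03%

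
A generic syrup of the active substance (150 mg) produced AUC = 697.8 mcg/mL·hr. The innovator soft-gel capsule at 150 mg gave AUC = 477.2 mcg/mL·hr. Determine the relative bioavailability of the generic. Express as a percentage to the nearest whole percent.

F_rel = 146%

F_rel = (AUC_test/D_test) / (AUC_ref/D_ref)
      = (697.8/150) / (477.2/150)
      = 4.652 / 3.18133 = 1.4623 = 146.23%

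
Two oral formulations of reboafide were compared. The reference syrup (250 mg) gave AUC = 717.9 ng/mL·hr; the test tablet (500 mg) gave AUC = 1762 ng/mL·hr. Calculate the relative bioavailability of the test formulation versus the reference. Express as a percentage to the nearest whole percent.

F_rel = (AUC_test/D_test) / (AUC_ref/D_ref)
      = (1762/500) / (717.9/250)
      = 3.524 / 2.8716 = 1.2272 = 122.72%

F_rel = 123%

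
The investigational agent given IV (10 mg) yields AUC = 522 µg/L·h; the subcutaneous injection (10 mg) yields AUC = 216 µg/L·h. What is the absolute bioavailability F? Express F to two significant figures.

F = (AUC_ev / D_ev) / (AUC_iv / D_iv)
  = (216/10) / (522/10)
  = 21.6 / 52.2 = 0.4138

F = 0.41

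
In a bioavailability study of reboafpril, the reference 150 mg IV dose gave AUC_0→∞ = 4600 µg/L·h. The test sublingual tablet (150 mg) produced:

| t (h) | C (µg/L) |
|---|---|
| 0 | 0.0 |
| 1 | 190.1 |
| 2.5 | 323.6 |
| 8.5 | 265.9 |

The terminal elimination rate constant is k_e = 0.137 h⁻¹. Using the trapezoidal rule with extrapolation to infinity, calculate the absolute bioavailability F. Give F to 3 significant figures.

Trapezoidal AUC_0→8.5 (sublingual tablet):
  [0→1]: (0.0+190.1)/2 × 1 = 95.05
  [1→2.5]: (190.1+323.6)/2 × 1.5 = 385.275
  [2.5→8.5]: (323.6+265.9)/2 × 6 = 1768.5
  Sum = 2248.825 µg/L·h
Tail: C_last/k_e = 265.9/0.137 = 1940.876
AUC_0→∞ (sublingual tablet) = 2248.825 + 1940.876 = 4189.701 µg/L·h
F = (AUC_ev/D_ev)/(AUC_iv/D_iv) = (4189.701/150)/(4600/150) = 27.93134/30.6667 = 0.9108

F = 0.911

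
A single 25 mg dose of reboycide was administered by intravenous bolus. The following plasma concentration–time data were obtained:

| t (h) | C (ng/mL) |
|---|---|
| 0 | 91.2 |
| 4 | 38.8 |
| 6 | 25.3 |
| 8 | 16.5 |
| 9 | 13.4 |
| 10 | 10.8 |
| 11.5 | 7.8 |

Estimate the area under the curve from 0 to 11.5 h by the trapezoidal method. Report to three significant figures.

AUC = 407 ng/mL·h

Trapezoidal AUC_0→11.5:
  [0→4]: (91.2+38.8)/2 × 4 = 260.0
  [4→6]: (38.8+25.3)/2 × 2 = 64.1
  [6→8]: (25.3+16.5)/2 × 2 = 41.8
  [8→9]: (16.5+13.4)/2 × 1 = 14.95
  [9→10]: (13.4+10.8)/2 × 1 = 12.1
  [10→11.5]: (10.8+7.8)/2 × 1.5 = 13.95
  Sum = 406.9 ng/mL·h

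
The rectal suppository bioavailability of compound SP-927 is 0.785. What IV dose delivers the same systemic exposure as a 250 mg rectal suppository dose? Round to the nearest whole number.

Systemic exposure from an extravascular dose = F × D_ev, so the equivalent IV dose is F × D_ev.
D_iv = F × D_ev = 0.785 × 250 = 196.25 mg

D_iv = 196 mg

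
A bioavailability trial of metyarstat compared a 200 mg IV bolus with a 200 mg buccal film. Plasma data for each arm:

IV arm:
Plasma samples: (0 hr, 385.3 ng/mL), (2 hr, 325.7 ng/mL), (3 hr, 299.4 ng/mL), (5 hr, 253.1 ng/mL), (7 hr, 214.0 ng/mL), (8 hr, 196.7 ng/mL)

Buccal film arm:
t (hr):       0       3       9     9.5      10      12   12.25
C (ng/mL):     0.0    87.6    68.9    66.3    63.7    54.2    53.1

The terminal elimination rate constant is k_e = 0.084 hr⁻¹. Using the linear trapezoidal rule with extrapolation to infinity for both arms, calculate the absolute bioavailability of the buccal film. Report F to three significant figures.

F = 0.312

Trapezoidal AUC_0→8 (IV):
  [0→2]: (385.3+325.7)/2 × 2 = 711.0
  [2→3]: (325.7+299.4)/2 × 1 = 312.55
  [3→5]: (299.4+253.1)/2 × 2 = 552.5
  [5→7]: (253.1+214.0)/2 × 2 = 467.1
  [7→8]: (214.0+196.7)/2 × 1 = 205.35
  Sum = 2248.5 ng/mL·hr
IV tail: 196.7/0.084 = 2341.667; AUC_iv,0→∞ = 2248.5 + 2341.667 = 4590.167 ng/mL·hr
Trapezoidal AUC_0→12.25 (buccal film):
  [0→3]: (0.0+87.6)/2 × 3 = 131.4
  [3→9]: (87.6+68.9)/2 × 6 = 469.5
  [9→9.5]: (68.9+66.3)/2 × 0.5 = 33.8
  [9.5→10]: (66.3+63.7)/2 × 0.5 = 32.5
  [10→12]: (63.7+54.2)/2 × 2 = 117.9
  [12→12.25]: (54.2+53.1)/2 × 0.25 = 13.4125
  Sum = 798.5125 ng/mL·hr
buccal film tail: 53.1/0.084 = 632.143; AUC_ev,0→∞ = 798.5125 + 632.143 = 1430.6555 ng/mL·hr
F = (AUC_ev/D_ev)/(AUC_iv/D_iv) = (1430.6555/200)/(4590.167/200) = 7.1532775/22.950835 = 0.3117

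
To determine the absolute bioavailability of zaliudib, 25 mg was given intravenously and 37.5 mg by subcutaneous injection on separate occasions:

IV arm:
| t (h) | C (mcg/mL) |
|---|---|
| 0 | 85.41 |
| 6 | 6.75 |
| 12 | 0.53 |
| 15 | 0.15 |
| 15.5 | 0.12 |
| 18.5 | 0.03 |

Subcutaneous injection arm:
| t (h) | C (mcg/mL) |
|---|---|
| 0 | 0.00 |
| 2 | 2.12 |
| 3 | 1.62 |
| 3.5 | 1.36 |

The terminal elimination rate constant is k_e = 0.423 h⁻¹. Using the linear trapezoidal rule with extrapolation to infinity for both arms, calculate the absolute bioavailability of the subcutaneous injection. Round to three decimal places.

F = 0.018

Trapezoidal AUC_0→18.5 (IV):
  [0→6]: (85.41+6.75)/2 × 6 = 276.48
  [6→12]: (6.75+0.53)/2 × 6 = 21.84
  [12→15]: (0.53+0.15)/2 × 3 = 1.02
  [15→15.5]: (0.15+0.12)/2 × 0.5 = 0.0675
  [15.5→18.5]: (0.12+0.03)/2 × 3 = 0.225
  Sum = 299.6325 mcg/mL·h
IV tail: 0.03/0.423 = 0.071; AUC_iv,0→∞ = 299.6325 + 0.071 = 299.7035 mcg/mL·h
Trapezoidal AUC_0→3.5 (subcutaneous injection):
  [0→2]: (0.00+2.12)/2 × 2 = 2.12
  [2→3]: (2.12+1.62)/2 × 1 = 1.87
  [3→3.5]: (1.62+1.36)/2 × 0.5 = 0.745
  Sum = 4.735 mcg/mL·h
subcutaneous injection tail: 1.36/0.423 = 3.215; AUC_ev,0→∞ = 4.735 + 3.215 = 7.95 mcg/mL·h
F = (AUC_ev/D_ev)/(AUC_iv/D_iv) = (7.95/37.5)/(299.7035/25) = 0.212/11.98814 = 0.0177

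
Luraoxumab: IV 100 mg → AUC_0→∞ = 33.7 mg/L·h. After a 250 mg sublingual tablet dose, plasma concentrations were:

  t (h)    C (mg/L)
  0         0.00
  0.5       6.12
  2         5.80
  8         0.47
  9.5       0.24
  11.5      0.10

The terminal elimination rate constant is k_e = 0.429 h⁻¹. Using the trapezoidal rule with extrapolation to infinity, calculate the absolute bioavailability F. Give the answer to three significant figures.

Trapezoidal AUC_0→11.5 (sublingual tablet):
  [0→0.5]: (0.00+6.12)/2 × 0.5 = 1.53
  [0.5→2]: (6.12+5.80)/2 × 1.5 = 8.94
  [2→8]: (5.80+0.47)/2 × 6 = 18.81
  [8→9.5]: (0.47+0.24)/2 × 1.5 = 0.5325
  [9.5→11.5]: (0.24+0.10)/2 × 2 = 0.34
  Sum = 30.1525 mg/L·h
Tail: C_last/k_e = 0.10/0.429 = 0.233
AUC_0→∞ (sublingual tablet) = 30.1525 + 0.233 = 30.3855 mg/L·h
F = (AUC_ev/D_ev)/(AUC_iv/D_iv) = (30.3855/250)/(33.7/100) = 0.121542/0.337 = 0.3607

F = 0.361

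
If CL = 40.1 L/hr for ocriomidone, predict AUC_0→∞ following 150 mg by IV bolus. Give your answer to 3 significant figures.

AUC_0→∞ = Dose_iv / CL
        = 150 / 40.1 = 3.74065 mg/L·hr

AUC = 3.74 mg/L·hr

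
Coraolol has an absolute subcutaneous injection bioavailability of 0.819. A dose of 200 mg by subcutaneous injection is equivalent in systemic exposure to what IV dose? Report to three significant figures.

D_iv = 164 mg

Systemic exposure from an extravascular dose = F × D_ev, so the equivalent IV dose is F × D_ev.
D_iv = F × D_ev = 0.819 × 200 = 163.8 mg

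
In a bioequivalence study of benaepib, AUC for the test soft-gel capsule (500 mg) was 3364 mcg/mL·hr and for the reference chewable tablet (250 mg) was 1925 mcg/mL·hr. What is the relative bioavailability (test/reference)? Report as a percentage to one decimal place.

F_rel = (AUC_test/D_test) / (AUC_ref/D_ref)
      = (3364/500) / (1925/250)
      = 6.728 / 7.7 = 0.8738 = 87.38%

F_rel = 87.4%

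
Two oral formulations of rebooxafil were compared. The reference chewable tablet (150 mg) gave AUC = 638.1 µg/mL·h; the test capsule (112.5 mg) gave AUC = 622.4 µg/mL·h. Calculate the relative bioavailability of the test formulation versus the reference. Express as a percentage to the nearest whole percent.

F_rel = 130%

F_rel = (AUC_test/D_test) / (AUC_ref/D_ref)
      = (622.4/112.5) / (638.1/150)
      = 5.53244 / 4.254 = 1.3005 = 130.05%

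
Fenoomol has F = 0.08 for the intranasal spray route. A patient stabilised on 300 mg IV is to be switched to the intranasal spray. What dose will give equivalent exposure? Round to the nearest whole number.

For equal systemic exposure: F × D_ev = D_iv
D_ev = D_iv / F = 300 / 0.08 = 3750 mg

D_intranasal = 3750 mg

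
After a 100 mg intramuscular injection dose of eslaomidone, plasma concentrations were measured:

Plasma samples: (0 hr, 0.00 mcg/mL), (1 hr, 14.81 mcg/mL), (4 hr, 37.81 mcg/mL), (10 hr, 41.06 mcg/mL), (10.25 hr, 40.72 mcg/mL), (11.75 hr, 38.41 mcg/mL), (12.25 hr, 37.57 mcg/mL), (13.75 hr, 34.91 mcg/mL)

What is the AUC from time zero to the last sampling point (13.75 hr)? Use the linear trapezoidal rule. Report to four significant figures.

Trapezoidal AUC_0→13.75:
  [0→1]: (0.00+14.81)/2 × 1 = 7.405
  [1→4]: (14.81+37.81)/2 × 3 = 78.93
  [4→10]: (37.81+41.06)/2 × 6 = 236.61
  [10→10.25]: (41.06+40.72)/2 × 0.25 = 10.2225
  [10.25→11.75]: (40.72+38.41)/2 × 1.5 = 59.3475
  [11.75→12.25]: (38.41+37.57)/2 × 0.5 = 18.995
  [12.25→13.75]: (37.57+34.91)/2 × 1.5 = 54.36
  Sum = 465.87 mcg/mL·hr

AUC = 465.9 mcg/mL·hr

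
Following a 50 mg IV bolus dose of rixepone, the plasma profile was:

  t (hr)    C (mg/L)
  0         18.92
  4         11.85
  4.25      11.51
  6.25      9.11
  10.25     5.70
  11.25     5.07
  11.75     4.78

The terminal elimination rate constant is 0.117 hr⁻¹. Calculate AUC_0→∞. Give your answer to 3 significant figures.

Trapezoidal AUC_0→11.75:
  [0→4]: (18.92+11.85)/2 × 4 = 61.54
  [4→4.25]: (11.85+11.51)/2 × 0.25 = 2.92
  [4.25→6.25]: (11.51+9.11)/2 × 2 = 20.62
  [6.25→10.25]: (9.11+5.70)/2 × 4 = 29.62
  [10.25→11.25]: (5.70+5.07)/2 × 1 = 5.385
  [11.25→11.75]: (5.07+4.78)/2 × 0.5 = 2.4625
  Sum = 122.5475 mg/L·hr
Extrapolated tail: C_last / k_e = 4.78 / 0.117 = 40.855
AUC_0→∞ = 122.5475 + 40.855 = 163.4025 mg/L·hr

AUC = 163 mg/L·hr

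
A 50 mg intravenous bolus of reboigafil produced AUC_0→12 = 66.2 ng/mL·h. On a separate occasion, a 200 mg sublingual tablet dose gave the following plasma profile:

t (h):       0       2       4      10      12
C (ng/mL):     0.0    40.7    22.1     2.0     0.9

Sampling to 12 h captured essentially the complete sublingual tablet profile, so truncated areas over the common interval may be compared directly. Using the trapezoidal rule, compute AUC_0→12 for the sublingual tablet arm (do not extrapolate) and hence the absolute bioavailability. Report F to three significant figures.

F = 0.675

Trapezoidal AUC_0→12 (sublingual tablet):
  [0→2]: (0.0+40.7)/2 × 2 = 40.7
  [2→4]: (40.7+22.1)/2 × 2 = 62.8
  [4→10]: (22.1+2.0)/2 × 6 = 72.3
  [10→12]: (2.0+0.9)/2 × 2 = 2.9
  Sum = 178.7 ng/mL·h
F = (AUC_ev/D_ev)/(AUC_iv/D_iv) = (178.7/200)/(66.2/50) = 0.8935/1.324 = 0.6748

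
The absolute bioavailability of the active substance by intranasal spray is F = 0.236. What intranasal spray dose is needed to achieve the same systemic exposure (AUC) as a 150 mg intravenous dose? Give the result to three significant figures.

For equal systemic exposure: F × D_ev = D_iv
D_ev = D_iv / F = 150 / 0.236 = 635.593 mg

D_intranasal = 636 mg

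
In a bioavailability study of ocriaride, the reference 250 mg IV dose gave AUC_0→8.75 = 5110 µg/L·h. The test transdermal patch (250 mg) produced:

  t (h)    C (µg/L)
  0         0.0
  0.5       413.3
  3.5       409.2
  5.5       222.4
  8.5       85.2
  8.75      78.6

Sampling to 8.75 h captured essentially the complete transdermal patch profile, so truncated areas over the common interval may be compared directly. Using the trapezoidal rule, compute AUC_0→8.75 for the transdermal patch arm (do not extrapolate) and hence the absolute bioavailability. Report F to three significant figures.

F = 0.480

Trapezoidal AUC_0→8.75 (transdermal patch):
  [0→0.5]: (0.0+413.3)/2 × 0.5 = 103.325
  [0.5→3.5]: (413.3+409.2)/2 × 3 = 1233.75
  [3.5→5.5]: (409.2+222.4)/2 × 2 = 631.6
  [5.5→8.5]: (222.4+85.2)/2 × 3 = 461.4
  [8.5→8.75]: (85.2+78.6)/2 × 0.25 = 20.475
  Sum = 2450.55 µg/L·h
F = (AUC_ev/D_ev)/(AUC_iv/D_iv) = (2450.55/250)/(5110/250) = 9.8022/20.44 = 0.4796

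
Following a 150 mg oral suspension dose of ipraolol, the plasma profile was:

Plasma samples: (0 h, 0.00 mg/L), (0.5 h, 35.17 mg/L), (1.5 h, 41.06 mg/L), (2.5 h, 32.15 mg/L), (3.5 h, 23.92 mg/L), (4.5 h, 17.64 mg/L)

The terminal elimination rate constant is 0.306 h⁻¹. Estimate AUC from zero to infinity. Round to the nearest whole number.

AUC = 190 mg/L·h

Trapezoidal AUC_0→4.5:
  [0→0.5]: (0.00+35.17)/2 × 0.5 = 8.7925
  [0.5→1.5]: (35.17+41.06)/2 × 1 = 38.115
  [1.5→2.5]: (41.06+32.15)/2 × 1 = 36.605
  [2.5→3.5]: (32.15+23.92)/2 × 1 = 28.035
  [3.5→4.5]: (23.92+17.64)/2 × 1 = 20.78
  Sum = 132.3275 mg/L·h
Extrapolated tail: C_last / k_e = 17.64 / 0.306 = 57.647
AUC_0→∞ = 132.3275 + 57.647 = 189.9745 mg/L·h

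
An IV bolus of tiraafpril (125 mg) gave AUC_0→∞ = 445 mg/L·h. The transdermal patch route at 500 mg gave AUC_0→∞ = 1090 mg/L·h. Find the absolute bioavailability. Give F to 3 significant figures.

F = (AUC_ev / D_ev) / (AUC_iv / D_iv)
  = (1090/500) / (445/125)
  = 2.18 / 3.56 = 0.6124

F = 0.612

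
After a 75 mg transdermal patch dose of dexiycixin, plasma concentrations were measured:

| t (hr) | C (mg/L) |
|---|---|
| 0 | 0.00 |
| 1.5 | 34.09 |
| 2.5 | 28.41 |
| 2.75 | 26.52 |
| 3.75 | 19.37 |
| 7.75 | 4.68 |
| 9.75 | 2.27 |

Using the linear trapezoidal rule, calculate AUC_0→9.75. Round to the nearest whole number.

AUC = 142 mg/L·hr

Trapezoidal AUC_0→9.75:
  [0→1.5]: (0.00+34.09)/2 × 1.5 = 25.5675
  [1.5→2.5]: (34.09+28.41)/2 × 1 = 31.25
  [2.5→2.75]: (28.41+26.52)/2 × 0.25 = 6.86625
  [2.75→3.75]: (26.52+19.37)/2 × 1 = 22.945
  [3.75→7.75]: (19.37+4.68)/2 × 4 = 48.1
  [7.75→9.75]: (4.68+2.27)/2 × 2 = 6.95
  Sum = 141.67875 mg/L·hr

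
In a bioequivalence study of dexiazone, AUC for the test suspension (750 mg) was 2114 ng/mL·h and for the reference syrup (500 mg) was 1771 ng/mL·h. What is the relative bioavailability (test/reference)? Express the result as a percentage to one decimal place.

F_rel = 79.6%

F_rel = (AUC_test/D_test) / (AUC_ref/D_ref)
      = (2114/750) / (1771/500)
      = 2.81867 / 3.542 = 0.7958 = 79.58%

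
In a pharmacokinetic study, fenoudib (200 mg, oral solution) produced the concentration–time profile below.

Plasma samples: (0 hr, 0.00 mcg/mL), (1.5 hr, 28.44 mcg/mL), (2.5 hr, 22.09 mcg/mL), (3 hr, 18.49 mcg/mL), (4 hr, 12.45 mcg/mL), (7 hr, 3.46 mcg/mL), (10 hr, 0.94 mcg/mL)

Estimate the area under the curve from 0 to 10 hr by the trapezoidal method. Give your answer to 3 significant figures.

Trapezoidal AUC_0→10:
  [0→1.5]: (0.00+28.44)/2 × 1.5 = 21.33
  [1.5→2.5]: (28.44+22.09)/2 × 1 = 25.265
  [2.5→3]: (22.09+18.49)/2 × 0.5 = 10.145
  [3→4]: (18.49+12.45)/2 × 1 = 15.47
  [4→7]: (12.45+3.46)/2 × 3 = 23.865
  [7→10]: (3.46+0.94)/2 × 3 = 6.6
  Sum = 102.675 mcg/mL·hr

AUC = 103 mcg/mL·hr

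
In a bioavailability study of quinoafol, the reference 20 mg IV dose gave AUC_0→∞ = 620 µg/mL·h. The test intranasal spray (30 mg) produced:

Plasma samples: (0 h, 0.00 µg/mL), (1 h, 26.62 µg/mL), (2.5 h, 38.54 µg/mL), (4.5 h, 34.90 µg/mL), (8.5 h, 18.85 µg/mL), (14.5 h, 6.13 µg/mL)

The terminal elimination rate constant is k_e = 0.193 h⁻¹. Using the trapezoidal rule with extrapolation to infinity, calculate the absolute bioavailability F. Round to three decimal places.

F = 0.376

Trapezoidal AUC_0→14.5 (intranasal spray):
  [0→1]: (0.00+26.62)/2 × 1 = 13.31
  [1→2.5]: (26.62+38.54)/2 × 1.5 = 48.87
  [2.5→4.5]: (38.54+34.90)/2 × 2 = 73.44
  [4.5→8.5]: (34.90+18.85)/2 × 4 = 107.5
  [8.5→14.5]: (18.85+6.13)/2 × 6 = 74.94
  Sum = 318.06 µg/mL·h
Tail: C_last/k_e = 6.13/0.193 = 31.762
AUC_0→∞ (intranasal spray) = 318.06 + 31.762 = 349.822 µg/mL·h
F = (AUC_ev/D_ev)/(AUC_iv/D_iv) = (349.822/30)/(620/20) = 11.6607/31 = 0.3762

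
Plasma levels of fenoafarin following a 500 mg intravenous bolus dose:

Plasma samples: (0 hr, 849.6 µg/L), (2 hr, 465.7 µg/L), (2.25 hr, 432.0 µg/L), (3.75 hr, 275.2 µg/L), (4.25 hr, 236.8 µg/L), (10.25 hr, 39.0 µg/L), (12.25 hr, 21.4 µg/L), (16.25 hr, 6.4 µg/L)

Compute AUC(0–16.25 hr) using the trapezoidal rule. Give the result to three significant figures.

AUC = 3030 µg/L·hr

Trapezoidal AUC_0→16.25:
  [0→2]: (849.6+465.7)/2 × 2 = 1315.3
  [2→2.25]: (465.7+432.0)/2 × 0.25 = 112.2125
  [2.25→3.75]: (432.0+275.2)/2 × 1.5 = 530.4
  [3.75→4.25]: (275.2+236.8)/2 × 0.5 = 128.0
  [4.25→10.25]: (236.8+39.0)/2 × 6 = 827.4
  [10.25→12.25]: (39.0+21.4)/2 × 2 = 60.4
  [12.25→16.25]: (21.4+6.4)/2 × 4 = 55.6
  Sum = 3029.3125 µg/L·hr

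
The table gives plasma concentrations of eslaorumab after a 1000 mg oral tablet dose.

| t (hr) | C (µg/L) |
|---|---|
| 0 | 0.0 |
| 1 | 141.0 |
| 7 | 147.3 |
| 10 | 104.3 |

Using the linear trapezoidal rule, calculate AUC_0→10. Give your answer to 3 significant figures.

AUC = 1310 µg/L·hr

Trapezoidal AUC_0→10:
  [0→1]: (0.0+141.0)/2 × 1 = 70.5
  [1→7]: (141.0+147.3)/2 × 6 = 864.9
  [7→10]: (147.3+104.3)/2 × 3 = 377.4
  Sum = 1312.8 µg/L·hr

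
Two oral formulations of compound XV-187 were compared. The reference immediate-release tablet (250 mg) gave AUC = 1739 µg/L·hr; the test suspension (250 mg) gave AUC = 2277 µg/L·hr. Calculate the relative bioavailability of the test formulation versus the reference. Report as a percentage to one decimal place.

F_rel = 130.9%

F_rel = (AUC_test/D_test) / (AUC_ref/D_ref)
      = (2277/250) / (1739/250)
      = 9.108 / 6.956 = 1.3094 = 130.94%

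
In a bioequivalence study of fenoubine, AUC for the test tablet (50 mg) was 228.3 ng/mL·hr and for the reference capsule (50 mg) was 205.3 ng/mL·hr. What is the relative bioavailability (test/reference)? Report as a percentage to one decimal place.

F_rel = 111.2%

F_rel = (AUC_test/D_test) / (AUC_ref/D_ref)
      = (228.3/50) / (205.3/50)
      = 4.566 / 4.106 = 1.1120 = 111.20%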